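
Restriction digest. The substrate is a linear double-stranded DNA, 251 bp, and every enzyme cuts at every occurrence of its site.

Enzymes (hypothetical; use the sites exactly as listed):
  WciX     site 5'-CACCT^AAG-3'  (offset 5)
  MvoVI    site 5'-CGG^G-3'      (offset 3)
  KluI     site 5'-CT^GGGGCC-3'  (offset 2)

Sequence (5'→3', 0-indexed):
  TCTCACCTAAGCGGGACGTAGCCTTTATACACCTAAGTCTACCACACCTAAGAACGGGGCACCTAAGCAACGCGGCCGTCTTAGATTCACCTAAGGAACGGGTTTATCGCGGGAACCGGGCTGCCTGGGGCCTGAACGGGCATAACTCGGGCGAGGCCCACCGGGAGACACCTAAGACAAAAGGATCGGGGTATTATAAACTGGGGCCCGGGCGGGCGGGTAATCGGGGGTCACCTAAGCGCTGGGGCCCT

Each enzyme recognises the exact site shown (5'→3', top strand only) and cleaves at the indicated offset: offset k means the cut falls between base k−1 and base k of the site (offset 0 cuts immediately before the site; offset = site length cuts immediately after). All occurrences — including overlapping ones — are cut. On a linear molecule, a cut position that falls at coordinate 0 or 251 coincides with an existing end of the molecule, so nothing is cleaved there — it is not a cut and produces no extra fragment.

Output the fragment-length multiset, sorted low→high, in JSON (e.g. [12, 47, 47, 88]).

[4,4,6,7,7,7,7,8,8,8,8,9,9,9,9,11,11,13,13,14,15,16,20,28]

Scan for sites:
  WciX CACCTAAG/5: at [3, 29, 44, 59, 87, 168, 231] ⇒ [8, 34, 49, 64, 92, 173, 236]
  MvoVI CGGG/3: at [11, 54, 98, 109, 116, 136, 147, 161, 186, 208, 212, 216, 224] ⇒ [14, 57, 101, 112, 119, 139, 150, 164, 189, 211, 215, 219, 227]
  KluI CTGGGGCC/2: at [124, 200, 241] ⇒ [126, 202, 243]

Pooled cuts: [8, 14, 34, 49, 57, 64, 92, 101, 112, 119, 126, 139, 150, 164, 173, 189, 202, 211, 215, 219, 227, 236, 243]

Fragment lengths:
  [0,8): 8 bp
  [8,14): 6 bp
  [14,34): 20 bp
  [34,49): 15 bp
  [49,57): 8 bp
  [57,64): 7 bp
  [64,92): 28 bp
  [92,101): 9 bp
  [101,112): 11 bp
  [112,119): 7 bp
  [119,126): 7 bp
  [126,139): 13 bp
  [139,150): 11 bp
  [150,164): 14 bp
  [164,173): 9 bp
  [173,189): 16 bp
  [189,202): 13 bp
  [202,211): 9 bp
  [211,215): 4 bp
  [215,219): 4 bp
  [219,227): 8 bp
  [227,236): 9 bp
  [236,243): 7 bp
  [243,251): 8 bp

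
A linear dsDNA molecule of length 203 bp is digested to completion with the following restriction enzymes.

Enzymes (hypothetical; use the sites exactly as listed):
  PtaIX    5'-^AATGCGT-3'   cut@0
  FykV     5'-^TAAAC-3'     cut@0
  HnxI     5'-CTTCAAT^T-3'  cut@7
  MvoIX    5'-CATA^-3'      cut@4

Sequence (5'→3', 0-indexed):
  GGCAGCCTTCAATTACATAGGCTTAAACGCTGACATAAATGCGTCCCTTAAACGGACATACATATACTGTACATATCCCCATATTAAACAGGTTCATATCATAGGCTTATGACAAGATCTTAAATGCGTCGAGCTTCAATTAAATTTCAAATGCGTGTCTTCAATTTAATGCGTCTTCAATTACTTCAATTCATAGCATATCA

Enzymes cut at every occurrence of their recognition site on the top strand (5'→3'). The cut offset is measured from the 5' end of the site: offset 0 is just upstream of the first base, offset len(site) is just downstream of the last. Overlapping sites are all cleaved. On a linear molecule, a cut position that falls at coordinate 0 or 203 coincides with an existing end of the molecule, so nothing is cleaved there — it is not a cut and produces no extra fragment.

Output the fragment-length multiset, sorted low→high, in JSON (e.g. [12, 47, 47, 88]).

Site scan:
  PtaIX AATGCGT/0: at [37, 122, 149, 167] ⇒ [37, 122, 149, 167]
  FykV TAAAC/0: at [23, 48, 84] ⇒ [23, 48, 84]
  HnxI CTTCAATT/7: at [6, 133, 158, 174, 183] ⇒ [13, 140, 165, 181, 190]
  MvoIX CATA/4: at [15, 33, 56, 60, 71, 79, 94, 99, 191, 196] ⇒ [19, 37, 60, 64, 75, 83, 98, 103, 195, 200]

Pooled cuts: [13, 19, 23, 37, 48, 60, 64, 75, 83, 84, 98, 103, 122, 140, 149, 165, 167, 181, 190, 195, 200]

Fragments:
  [0,13): 13 bp
  [13,19): 6 bp
  [19,23): 4 bp
  [23,37): 14 bp
  [37,48): 11 bp
  [48,60): 12 bp
  [60,64): 4 bp
  [64,75): 11 bp
  [75,83): 8 bp
  [83,84): 1 bp
  [84,98): 14 bp
  [98,103): 5 bp
  [103,122): 19 bp
  [122,140): 18 bp
  [140,149): 9 bp
  [149,165): 16 bp
  [165,167): 2 bp
  [167,181): 14 bp
  [181,190): 9 bp
  [190,195): 5 bp
  [195,200): 5 bp
  [200,203): 3 bp

[1,2,3,4,4,5,5,5,6,8,9,9,11,11,12,13,14,14,14,16,18,19]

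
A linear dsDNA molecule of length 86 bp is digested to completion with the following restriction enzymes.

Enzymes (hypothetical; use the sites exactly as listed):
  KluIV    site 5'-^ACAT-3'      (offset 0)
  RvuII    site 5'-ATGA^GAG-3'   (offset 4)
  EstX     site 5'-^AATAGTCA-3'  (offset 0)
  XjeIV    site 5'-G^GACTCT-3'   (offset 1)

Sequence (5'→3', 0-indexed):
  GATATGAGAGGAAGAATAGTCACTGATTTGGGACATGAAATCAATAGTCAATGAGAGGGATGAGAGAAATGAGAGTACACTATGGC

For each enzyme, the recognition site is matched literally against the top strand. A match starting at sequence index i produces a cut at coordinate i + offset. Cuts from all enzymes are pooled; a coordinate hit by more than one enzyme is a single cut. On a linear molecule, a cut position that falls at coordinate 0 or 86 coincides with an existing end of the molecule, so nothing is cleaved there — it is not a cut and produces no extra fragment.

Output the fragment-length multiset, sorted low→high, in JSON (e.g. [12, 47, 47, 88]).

Scan for sites:
  KluIV ACAT/0: at [32] ⇒ [32]
  RvuII ATGAGAG/4: at [3, 50, 59, 68] ⇒ [7, 54, 63, 72]
  EstX AATAGTCA/0: at [14, 42] ⇒ [14, 42]
  XjeIV (GGACTCT, off=1): no sites

Pooled cuts: [7, 14, 32, 42, 54, 63, 72]

Fragments:
  [0,7): 7 bp
  [7,14): 7 bp
  [14,32): 18 bp
  [32,42): 10 bp
  [42,54): 12 bp
  [54,63): 9 bp
  [63,72): 9 bp
  [72,86): 14 bp

[7,7,9,9,10,12,14,18]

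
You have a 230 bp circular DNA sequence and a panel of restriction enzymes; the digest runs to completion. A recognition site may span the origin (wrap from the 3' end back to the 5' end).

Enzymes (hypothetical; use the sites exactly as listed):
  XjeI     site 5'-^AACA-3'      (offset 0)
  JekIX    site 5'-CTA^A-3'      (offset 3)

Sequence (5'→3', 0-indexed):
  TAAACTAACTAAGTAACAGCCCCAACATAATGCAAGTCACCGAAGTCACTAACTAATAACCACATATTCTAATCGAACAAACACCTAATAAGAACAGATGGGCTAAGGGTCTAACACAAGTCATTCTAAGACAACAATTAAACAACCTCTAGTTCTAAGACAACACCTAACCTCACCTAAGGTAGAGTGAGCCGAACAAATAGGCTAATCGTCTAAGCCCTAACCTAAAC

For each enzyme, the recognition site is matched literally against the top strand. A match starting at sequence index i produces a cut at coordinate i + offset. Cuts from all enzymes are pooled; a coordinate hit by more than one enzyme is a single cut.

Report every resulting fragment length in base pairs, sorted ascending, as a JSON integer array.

Per-enzyme occurrences:
  XjeI AACA/0: at [14, 23, 75, 79, 92, 112, 132, 140, 161, 194] ⇒ [14, 23, 75, 79, 92, 112, 132, 140, 161, 194]
  JekIX CTAA/3: at [4, 8, 48, 52, 68, 84, 102, 110, 125, 154, 166, 176, 204, 212, 219, 224, 229] ⇒ [2, 7, 11, 51, 55, 71, 87, 105, 113, 128, 157, 169, 179, 207, 215, 222, 227]

Pooled cuts: [2, 7, 11, 14, 23, 51, 55, 71, 75, 79, 87, 92, 105, 112, 113, 128, 132, 140, 157, 161, 169, 179, 194, 207, 215, 222, 227]

Fragment lengths:
  2→7: 5 bp
  7→11: 4 bp
  11→14: 3 bp
  14→23: 9 bp
  23→51: 28 bp
  51→55: 4 bp
  55→71: 16 bp
  71→75: 4 bp
  75→79: 4 bp
  79→87: 8 bp
  87→92: 5 bp
  92→105: 13 bp
  105→112: 7 bp
  112→113: 1 bp
  113→128: 15 bp
  128→132: 4 bp
  132→140: 8 bp
  140→157: 17 bp
  157→161: 4 bp
  161→169: 8 bp
  169→179: 10 bp
  179→194: 15 bp
  194→207: 13 bp
  207→215: 8 bp
  215→222: 7 bp
  222→227: 5 bp
  227→2 (wrap): 230-227+2 = 5 bp

[1,3,4,4,4,4,4,4,5,5,5,5,7,7,8,8,8,8,9,10,13,13,15,15,16,17,28]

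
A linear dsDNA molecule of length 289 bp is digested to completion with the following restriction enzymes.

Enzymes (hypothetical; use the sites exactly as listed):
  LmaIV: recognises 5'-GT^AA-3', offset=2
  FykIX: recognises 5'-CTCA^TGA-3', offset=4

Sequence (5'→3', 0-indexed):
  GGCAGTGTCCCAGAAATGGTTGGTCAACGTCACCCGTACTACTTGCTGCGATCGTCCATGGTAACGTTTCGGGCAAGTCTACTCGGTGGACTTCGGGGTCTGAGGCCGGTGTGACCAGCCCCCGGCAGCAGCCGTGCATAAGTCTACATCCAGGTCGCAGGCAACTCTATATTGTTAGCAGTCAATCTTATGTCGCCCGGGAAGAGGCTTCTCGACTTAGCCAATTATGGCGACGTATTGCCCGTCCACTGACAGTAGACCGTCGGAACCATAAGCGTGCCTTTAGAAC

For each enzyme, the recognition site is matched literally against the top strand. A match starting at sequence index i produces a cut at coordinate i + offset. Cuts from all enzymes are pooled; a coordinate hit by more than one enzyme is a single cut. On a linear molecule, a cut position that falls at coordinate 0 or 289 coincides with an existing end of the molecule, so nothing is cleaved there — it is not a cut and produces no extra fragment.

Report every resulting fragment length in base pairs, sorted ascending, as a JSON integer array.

[62,227]

Site scan:
  LmaIV (GTAA, off=2): starts [60] → cuts [62]
  FykIX (CTCATGA, off=4): no sites

All cut coordinates (distinct, sorted): [62]

Fragments:
  [0,62): 62 bp
  [62,289): 227 bp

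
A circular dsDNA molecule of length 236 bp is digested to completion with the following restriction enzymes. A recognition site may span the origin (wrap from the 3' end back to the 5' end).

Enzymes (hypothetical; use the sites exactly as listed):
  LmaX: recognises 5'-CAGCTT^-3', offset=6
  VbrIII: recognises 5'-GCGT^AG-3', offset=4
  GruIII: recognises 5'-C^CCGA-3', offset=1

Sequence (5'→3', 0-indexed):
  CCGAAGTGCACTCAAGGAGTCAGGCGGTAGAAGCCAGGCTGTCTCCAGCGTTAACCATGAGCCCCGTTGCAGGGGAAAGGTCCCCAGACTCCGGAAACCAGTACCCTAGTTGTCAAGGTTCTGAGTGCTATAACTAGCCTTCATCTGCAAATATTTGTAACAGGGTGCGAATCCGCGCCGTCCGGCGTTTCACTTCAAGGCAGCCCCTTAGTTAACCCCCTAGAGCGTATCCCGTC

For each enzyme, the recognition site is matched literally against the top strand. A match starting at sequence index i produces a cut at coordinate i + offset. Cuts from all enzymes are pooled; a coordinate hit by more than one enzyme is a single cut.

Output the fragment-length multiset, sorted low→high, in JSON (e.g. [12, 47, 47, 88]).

Scan for sites:
  LmaX (CAGCTT, off=6): no sites
  VbrIII (GCGTAG, off=4): no sites
  GruIII (CCCGA, off=1): starts [235] → cuts [0]

Pooled cuts: [0]

Fragments:
  0→0 (wrap): 236-0+0 = 236 bp

[236]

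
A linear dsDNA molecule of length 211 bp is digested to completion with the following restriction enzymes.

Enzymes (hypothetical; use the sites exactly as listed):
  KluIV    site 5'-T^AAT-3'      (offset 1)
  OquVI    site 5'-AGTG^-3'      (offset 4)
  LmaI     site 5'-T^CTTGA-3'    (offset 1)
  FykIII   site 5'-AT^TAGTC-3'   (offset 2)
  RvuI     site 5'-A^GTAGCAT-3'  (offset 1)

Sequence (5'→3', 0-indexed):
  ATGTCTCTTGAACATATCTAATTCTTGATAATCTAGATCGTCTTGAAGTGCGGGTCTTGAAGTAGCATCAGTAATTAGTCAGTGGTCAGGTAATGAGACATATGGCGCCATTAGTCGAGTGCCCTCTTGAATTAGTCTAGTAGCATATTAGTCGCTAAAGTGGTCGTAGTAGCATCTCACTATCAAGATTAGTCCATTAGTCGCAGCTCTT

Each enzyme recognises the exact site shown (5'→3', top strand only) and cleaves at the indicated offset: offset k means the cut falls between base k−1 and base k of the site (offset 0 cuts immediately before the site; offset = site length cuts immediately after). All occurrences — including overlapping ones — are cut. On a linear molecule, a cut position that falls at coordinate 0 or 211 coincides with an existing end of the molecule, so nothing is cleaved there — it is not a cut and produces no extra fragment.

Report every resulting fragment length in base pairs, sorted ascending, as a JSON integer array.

Site scan:
  KluIV (TAAT, off=1): starts [18, 28, 71, 90] → cuts [19, 29, 72, 91]
  OquVI (AGTG, off=4): starts [46, 80, 117, 158] → cuts [50, 84, 121, 162]
  LmaI (TCTTGA, off=1): starts [5, 22, 40, 54, 124] → cuts [6, 23, 41, 55, 125]
  FykIII (ATTAGTC, off=2): starts [73, 109, 130, 146, 187, 195] → cuts [75, 111, 132, 148, 189, 197]
  RvuI (AGTAGCAT, off=1): starts [60, 138, 167] → cuts [61, 139, 168]

All cut coordinates (distinct, sorted): [6, 19, 23, 29, 41, 50, 55, 61, 72, 75, 84, 91, 111, 121, 125, 132, 139, 148, 162, 168, 189, 197]

Fragments:
  [0,6): 6 bp
  [6,19): 13 bp
  [19,23): 4 bp
  [23,29): 6 bp
  [29,41): 12 bp
  [41,50): 9 bp
  [50,55): 5 bp
  [55,61): 6 bp
  [61,72): 11 bp
  [72,75): 3 bp
  [75,84): 9 bp
  [84,91): 7 bp
  [91,111): 20 bp
  [111,121): 10 bp
  [121,125): 4 bp
  [125,132): 7 bp
  [132,139): 7 bp
  [139,148): 9 bp
  [148,162): 14 bp
  [162,168): 6 bp
  [168,189): 21 bp
  [189,197): 8 bp
  [197,211): 14 bp

[3,4,4,5,6,6,6,6,7,7,7,8,9,9,9,10,11,12,13,14,14,20,21]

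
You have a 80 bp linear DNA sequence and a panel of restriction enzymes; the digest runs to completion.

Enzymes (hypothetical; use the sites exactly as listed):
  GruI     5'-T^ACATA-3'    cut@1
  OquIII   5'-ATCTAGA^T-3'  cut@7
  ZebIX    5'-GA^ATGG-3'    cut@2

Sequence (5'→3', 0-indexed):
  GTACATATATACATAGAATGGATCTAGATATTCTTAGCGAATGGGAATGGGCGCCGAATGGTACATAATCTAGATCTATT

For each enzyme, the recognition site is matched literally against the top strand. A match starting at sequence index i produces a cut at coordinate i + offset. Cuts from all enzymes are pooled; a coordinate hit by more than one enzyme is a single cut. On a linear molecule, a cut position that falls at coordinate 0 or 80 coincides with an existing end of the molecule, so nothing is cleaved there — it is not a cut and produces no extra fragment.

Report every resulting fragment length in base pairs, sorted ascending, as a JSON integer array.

[2,5,6,6,7,8,11,11,12,12]

Per-enzyme occurrences:
  GruI TACATA/1: at [1, 9, 61] ⇒ [2, 10, 62]
  OquIII ATCTAGAT/7: at [21, 67] ⇒ [28, 74]
  ZebIX GAATGG/2: at [15, 38, 44, 55] ⇒ [17, 40, 46, 57]

Pooled cuts: [2, 10, 17, 28, 40, 46, 57, 62, 74]

Fragments:
  [0,2): 2 bp
  [2,10): 8 bp
  [10,17): 7 bp
  [17,28): 11 bp
  [28,40): 12 bp
  [40,46): 6 bp
  [46,57): 11 bp
  [57,62): 5 bp
  [62,74): 12 bp
  [74,80): 6 bp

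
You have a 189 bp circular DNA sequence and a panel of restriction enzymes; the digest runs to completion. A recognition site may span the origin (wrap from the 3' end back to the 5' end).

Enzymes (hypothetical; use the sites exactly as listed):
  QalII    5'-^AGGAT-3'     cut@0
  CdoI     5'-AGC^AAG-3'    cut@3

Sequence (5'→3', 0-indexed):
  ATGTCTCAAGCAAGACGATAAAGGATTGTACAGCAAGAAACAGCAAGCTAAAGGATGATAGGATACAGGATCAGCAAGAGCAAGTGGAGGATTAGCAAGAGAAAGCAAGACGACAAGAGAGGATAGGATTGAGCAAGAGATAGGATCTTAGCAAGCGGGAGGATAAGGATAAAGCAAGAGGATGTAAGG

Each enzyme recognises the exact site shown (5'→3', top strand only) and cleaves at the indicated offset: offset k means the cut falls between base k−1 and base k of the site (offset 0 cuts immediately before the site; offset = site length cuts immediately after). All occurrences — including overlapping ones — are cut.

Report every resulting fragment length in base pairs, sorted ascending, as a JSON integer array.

Scan for sites:
  QalII AGGAT/0: at [21, 51, 59, 66, 87, 119, 124, 141, 159, 165, 178, 186] ⇒ [21, 51, 59, 66, 87, 119, 124, 141, 159, 165, 178, 186]
  CdoI AGCAAG/3: at [8, 31, 41, 72, 78, 93, 103, 131, 149, 172] ⇒ [11, 34, 44, 75, 81, 96, 106, 134, 152, 175]

All cut coordinates (distinct, sorted): [11, 21, 34, 44, 51, 59, 66, 75, 81, 87, 96, 106, 119, 124, 134, 141, 152, 159, 165, 175, 178, 186]

Fragment lengths:
  11→21: 10 bp
  21→34: 13 bp
  34→44: 10 bp
  44→51: 7 bp
  51→59: 8 bp
  59→66: 7 bp
  66→75: 9 bp
  75→81: 6 bp
  81→87: 6 bp
  87→96: 9 bp
  96→106: 10 bp
  106→119: 13 bp
  119→124: 5 bp
  124→134: 10 bp
  134→141: 7 bp
  141→152: 11 bp
  152→159: 7 bp
  159→165: 6 bp
  165→175: 10 bp
  175→178: 3 bp
  178→186: 8 bp
  186→11 (wrap): 189-186+11 = 14 bp

[3,5,6,6,6,7,7,7,7,8,8,9,9,10,10,10,10,10,11,13,13,14]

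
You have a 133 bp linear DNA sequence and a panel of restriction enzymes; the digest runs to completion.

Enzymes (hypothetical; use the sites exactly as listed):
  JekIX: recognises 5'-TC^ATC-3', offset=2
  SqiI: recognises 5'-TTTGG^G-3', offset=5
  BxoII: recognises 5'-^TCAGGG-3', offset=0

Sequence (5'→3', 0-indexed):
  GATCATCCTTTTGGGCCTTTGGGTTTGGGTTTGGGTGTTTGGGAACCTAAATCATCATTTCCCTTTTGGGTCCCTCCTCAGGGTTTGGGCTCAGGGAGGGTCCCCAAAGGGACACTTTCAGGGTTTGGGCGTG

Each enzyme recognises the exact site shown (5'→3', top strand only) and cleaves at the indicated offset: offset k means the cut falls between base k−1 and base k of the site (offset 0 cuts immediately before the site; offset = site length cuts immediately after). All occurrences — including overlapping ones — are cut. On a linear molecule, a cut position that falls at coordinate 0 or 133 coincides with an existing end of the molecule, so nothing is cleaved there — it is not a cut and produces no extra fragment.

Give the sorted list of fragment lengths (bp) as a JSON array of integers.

[2,4,5,6,6,8,8,8,10,11,11,11,16,27]

Site scan:
  JekIX (TCATC, off=2): starts [2, 51] → cuts [4, 53]
  SqiI (TTTGGG, off=5): starts [9, 17, 23, 29, 37, 64, 83, 123] → cuts [14, 22, 28, 34, 42, 69, 88, 128]
  BxoII (TCAGGG, off=0): starts [77, 90, 117] → cuts [77, 90, 117]

Pooled cuts: [4, 14, 22, 28, 34, 42, 53, 69, 77, 88, 90, 117, 128]

Fragments:
  [0,4): 4 bp
  [4,14): 10 bp
  [14,22): 8 bp
  [22,28): 6 bp
  [28,34): 6 bp
  [34,42): 8 bp
  [42,53): 11 bp
  [53,69): 16 bp
  [69,77): 8 bp
  [77,88): 11 bp
  [88,90): 2 bp
  [90,117): 27 bp
  [117,128): 11 bp
  [128,133): 5 bp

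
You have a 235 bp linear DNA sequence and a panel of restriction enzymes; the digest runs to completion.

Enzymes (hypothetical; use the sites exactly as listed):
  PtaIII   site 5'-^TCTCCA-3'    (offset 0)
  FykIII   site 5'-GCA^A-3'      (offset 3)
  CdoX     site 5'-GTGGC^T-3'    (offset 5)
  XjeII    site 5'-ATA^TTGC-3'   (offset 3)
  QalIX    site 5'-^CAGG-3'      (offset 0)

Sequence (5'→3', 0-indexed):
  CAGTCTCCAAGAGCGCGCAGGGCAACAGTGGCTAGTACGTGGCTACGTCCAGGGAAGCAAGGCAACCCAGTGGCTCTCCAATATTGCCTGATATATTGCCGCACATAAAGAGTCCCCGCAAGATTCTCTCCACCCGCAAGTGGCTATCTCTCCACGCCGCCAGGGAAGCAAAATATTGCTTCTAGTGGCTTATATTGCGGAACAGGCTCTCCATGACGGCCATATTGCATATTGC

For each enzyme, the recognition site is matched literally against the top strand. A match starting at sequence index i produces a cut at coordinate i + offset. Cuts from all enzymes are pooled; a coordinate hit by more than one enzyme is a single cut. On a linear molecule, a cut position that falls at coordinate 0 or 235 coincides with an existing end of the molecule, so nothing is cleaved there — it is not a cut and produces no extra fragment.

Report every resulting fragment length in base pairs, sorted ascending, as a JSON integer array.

Scan for sites:
  PtaIII (TCTCCA, off=0): starts [3, 74, 126, 148, 207] → cuts [3, 74, 126, 148, 207]
  FykIII (GCAA, off=3): starts [21, 56, 61, 117, 135, 167] → cuts [24, 59, 64, 120, 138, 170]
  CdoX (GTGGCT, off=5): starts [27, 38, 69, 139, 184] → cuts [32, 43, 74, 144, 189]
  XjeII (ATATTGC, off=3): starts [80, 92, 172, 191, 221, 228] → cuts [83, 95, 175, 194, 224, 231]
  QalIX (CAGG, off=0): starts [17, 49, 160, 202] → cuts [17, 49, 160, 202]

Pooled cuts: [3, 17, 24, 32, 43, 49, 59, 64, 74, 83, 95, 120, 126, 138, 144, 148, 160, 170, 175, 189, 194, 202, 207, 224, 231]

Fragments:
  [0,3): 3 bp
  [3,17): 14 bp
  [17,24): 7 bp
  [24,32): 8 bp
  [32,43): 11 bp
  [43,49): 6 bp
  [49,59): 10 bp
  [59,64): 5 bp
  [64,74): 10 bp
  [74,83): 9 bp
  [83,95): 12 bp
  [95,120): 25 bp
  [120,126): 6 bp
  [126,138): 12 bp
  [138,144): 6 bp
  [144,148): 4 bp
  [148,160): 12 bp
  [160,170): 10 bp
  [170,175): 5 bp
  [175,189): 14 bp
  [189,194): 5 bp
  [194,202): 8 bp
  [202,207): 5 bp
  [207,224): 17 bp
  [224,231): 7 bp
  [231,235): 4 bp

[3,4,4,5,5,5,5,6,6,6,7,7,8,8,9,10,10,10,11,12,12,12,14,14,17,25]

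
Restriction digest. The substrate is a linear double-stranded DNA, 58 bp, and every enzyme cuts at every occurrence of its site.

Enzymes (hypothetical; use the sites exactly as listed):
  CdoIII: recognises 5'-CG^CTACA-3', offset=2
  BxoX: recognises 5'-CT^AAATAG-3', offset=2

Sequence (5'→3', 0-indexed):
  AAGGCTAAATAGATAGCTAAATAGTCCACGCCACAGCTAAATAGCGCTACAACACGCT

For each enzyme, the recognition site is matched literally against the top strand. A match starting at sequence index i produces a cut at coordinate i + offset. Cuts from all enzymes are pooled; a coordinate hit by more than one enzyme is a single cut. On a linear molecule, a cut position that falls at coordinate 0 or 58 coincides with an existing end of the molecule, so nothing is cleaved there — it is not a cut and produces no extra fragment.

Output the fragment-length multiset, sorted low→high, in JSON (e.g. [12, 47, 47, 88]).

[6,8,12,12,20]

Scan for sites:
  CdoIII (CGCTACA, off=2): starts [44] → cuts [46]
  BxoX (CTAAATAG, off=2): starts [4, 16, 36] → cuts [6, 18, 38]

All cut coordinates (distinct, sorted): [6, 18, 38, 46]

Fragment lengths:
  [0,6): 6 bp
  [6,18): 12 bp
  [18,38): 20 bp
  [38,46): 8 bp
  [46,58): 12 bp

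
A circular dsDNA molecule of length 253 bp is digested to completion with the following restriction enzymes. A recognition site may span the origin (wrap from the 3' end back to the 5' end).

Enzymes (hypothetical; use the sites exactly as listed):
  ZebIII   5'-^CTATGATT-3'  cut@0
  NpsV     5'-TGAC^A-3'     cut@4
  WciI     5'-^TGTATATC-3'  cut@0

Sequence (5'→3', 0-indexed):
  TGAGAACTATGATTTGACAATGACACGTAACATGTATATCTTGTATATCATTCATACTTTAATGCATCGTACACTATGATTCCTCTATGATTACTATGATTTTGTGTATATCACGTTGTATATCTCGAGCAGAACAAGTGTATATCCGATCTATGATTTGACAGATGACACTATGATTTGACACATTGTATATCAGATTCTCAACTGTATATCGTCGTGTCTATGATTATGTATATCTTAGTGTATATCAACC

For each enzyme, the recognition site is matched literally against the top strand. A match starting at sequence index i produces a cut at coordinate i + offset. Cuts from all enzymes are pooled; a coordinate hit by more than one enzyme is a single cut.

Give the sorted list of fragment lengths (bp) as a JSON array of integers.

[1,4,6,7,8,9,9,9,11,11,12,12,12,12,12,12,15,18,19,22,32]

Per-enzyme occurrences:
  ZebIII CTATGATT/0: at [6, 73, 84, 93, 150, 170, 220] ⇒ [6, 73, 84, 93, 150, 170, 220]
  NpsV TGACA/4: at [14, 20, 158, 165, 178] ⇒ [18, 24, 162, 169, 182]
  WciI TGTATATC/0: at [32, 41, 104, 116, 138, 186, 205, 229, 241] ⇒ [32, 41, 104, 116, 138, 186, 205, 229, 241]

All cut coordinates (distinct, sorted): [6, 18, 24, 32, 41, 73, 84, 93, 104, 116, 138, 150, 162, 169, 170, 182, 186, 205, 220, 229, 241]

Fragments:
  6→18: 12 bp
  18→24: 6 bp
  24→32: 8 bp
  32→41: 9 bp
  41→73: 32 bp
  73→84: 11 bp
  84→93: 9 bp
  93→104: 11 bp
  104→116: 12 bp
  116→138: 22 bp
  138→150: 12 bp
  150→162: 12 bp
  162→169: 7 bp
  169→170: 1 bp
  170→182: 12 bp
  182→186: 4 bp
  186→205: 19 bp
  205→220: 15 bp
  220→229: 9 bp
  229→241: 12 bp
  241→6 (wrap): 253-241+6 = 18 bp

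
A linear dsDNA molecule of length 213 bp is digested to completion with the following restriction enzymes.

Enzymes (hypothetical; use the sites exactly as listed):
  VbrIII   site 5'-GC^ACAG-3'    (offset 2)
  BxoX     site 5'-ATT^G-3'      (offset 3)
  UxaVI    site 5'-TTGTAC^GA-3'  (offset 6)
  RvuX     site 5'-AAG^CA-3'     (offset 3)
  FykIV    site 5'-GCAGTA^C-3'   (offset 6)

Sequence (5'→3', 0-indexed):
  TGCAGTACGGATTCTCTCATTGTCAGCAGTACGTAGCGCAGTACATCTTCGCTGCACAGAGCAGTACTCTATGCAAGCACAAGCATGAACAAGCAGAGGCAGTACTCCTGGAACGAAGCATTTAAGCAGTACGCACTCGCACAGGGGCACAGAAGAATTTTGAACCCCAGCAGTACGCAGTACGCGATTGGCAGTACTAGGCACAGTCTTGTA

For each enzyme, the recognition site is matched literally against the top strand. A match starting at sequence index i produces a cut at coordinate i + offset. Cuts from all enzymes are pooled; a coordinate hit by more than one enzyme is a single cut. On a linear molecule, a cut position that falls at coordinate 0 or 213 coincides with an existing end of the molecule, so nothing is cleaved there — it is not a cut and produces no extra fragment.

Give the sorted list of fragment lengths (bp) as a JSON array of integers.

Site scan:
  VbrIII (GCACAG, off=2): starts [53, 138, 146, 200] → cuts [55, 140, 148, 202]
  BxoX (ATTG, off=3): starts [18, 186] → cuts [21, 189]
  UxaVI (TTGTACGA, off=6): no sites
  RvuX (AAGCA, off=3): starts [74, 80, 90, 115, 123] → cuts [77, 83, 93, 118, 126]
  FykIV (GCAGTAC, off=6): starts [1, 25, 37, 60, 98, 125, 169, 176, 190] → cuts [7, 31, 43, 66, 104, 131, 175, 182, 196]

All cut coordinates (distinct, sorted): [7, 21, 31, 43, 55, 66, 77, 83, 93, 104, 118, 126, 131, 140, 148, 175, 182, 189, 196, 202]

Fragment lengths:
  [0,7): 7 bp
  [7,21): 14 bp
  [21,31): 10 bp
  [31,43): 12 bp
  [43,55): 12 bp
  [55,66): 11 bp
  [66,77): 11 bp
  [77,83): 6 bp
  [83,93): 10 bp
  [93,104): 11 bp
  [104,118): 14 bp
  [118,126): 8 bp
  [126,131): 5 bp
  [131,140): 9 bp
  [140,148): 8 bp
  [148,175): 27 bp
  [175,182): 7 bp
  [182,189): 7 bp
  [189,196): 7 bp
  [196,202): 6 bp
  [202,213): 11 bp

[5,6,6,7,7,7,7,8,8,9,10,10,11,11,11,11,12,12,14,14,27]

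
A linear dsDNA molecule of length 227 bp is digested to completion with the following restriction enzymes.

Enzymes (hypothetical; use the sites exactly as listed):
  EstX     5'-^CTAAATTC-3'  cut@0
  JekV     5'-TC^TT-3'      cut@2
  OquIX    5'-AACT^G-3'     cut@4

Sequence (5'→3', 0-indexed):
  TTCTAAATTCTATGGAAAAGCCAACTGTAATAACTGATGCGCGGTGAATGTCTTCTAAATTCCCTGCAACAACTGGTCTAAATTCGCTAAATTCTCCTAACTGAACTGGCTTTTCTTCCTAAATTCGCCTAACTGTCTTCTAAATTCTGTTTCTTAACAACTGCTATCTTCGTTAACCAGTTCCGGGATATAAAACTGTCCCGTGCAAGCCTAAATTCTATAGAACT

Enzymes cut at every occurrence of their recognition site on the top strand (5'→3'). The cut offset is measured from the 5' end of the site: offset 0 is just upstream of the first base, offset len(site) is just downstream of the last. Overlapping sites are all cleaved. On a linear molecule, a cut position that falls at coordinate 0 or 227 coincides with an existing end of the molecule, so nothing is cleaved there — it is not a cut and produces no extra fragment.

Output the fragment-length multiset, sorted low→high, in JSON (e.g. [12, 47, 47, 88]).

[2,2,2,3,3,3,5,6,8,9,9,9,13,14,16,16,17,17,20,24,29]

Site scan:
  EstX CTAAATTC/0: at [2, 54, 77, 86, 118, 139, 210] ⇒ [2, 54, 77, 86, 118, 139, 210]
  JekV TCTT/2: at [50, 113, 135, 151, 166] ⇒ [52, 115, 137, 153, 168]
  OquIX AACTG/4: at [22, 31, 70, 98, 103, 130, 158, 193] ⇒ [26, 35, 74, 102, 107, 134, 162, 197]

Pooled cuts: [2, 26, 35, 52, 54, 74, 77, 86, 102, 107, 115, 118, 134, 137, 139, 153, 162, 168, 197, 210]

Fragment lengths:
  [0,2): 2 bp
  [2,26): 24 bp
  [26,35): 9 bp
  [35,52): 17 bp
  [52,54): 2 bp
  [54,74): 20 bp
  [74,77): 3 bp
  [77,86): 9 bp
  [86,102): 16 bp
  [102,107): 5 bp
  [107,115): 8 bp
  [115,118): 3 bp
  [118,134): 16 bp
  [134,137): 3 bp
  [137,139): 2 bp
  [139,153): 14 bp
  [153,162): 9 bp
  [162,168): 6 bp
  [168,197): 29 bp
  [197,210): 13 bp
  [210,227): 17 bp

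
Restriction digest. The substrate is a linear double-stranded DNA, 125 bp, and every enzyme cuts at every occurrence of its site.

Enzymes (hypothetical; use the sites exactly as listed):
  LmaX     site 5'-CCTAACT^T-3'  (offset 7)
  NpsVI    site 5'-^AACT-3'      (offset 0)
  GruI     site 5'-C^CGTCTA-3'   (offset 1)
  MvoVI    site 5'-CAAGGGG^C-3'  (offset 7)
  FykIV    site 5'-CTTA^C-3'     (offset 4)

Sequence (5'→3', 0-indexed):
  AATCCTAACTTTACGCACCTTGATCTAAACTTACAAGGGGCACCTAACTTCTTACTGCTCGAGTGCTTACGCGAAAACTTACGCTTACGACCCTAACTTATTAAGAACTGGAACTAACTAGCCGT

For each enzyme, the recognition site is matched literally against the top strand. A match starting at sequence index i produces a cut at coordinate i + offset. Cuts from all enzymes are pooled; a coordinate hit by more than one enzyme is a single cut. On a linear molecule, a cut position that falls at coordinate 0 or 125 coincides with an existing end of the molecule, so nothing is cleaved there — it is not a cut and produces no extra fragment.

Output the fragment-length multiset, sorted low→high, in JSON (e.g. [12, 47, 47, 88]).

Scan for sites:
  LmaX CCTAACTT/7: at [3, 42, 91] ⇒ [10, 49, 98]
  NpsVI AACT/0: at [6, 27, 45, 75, 94, 105, 111, 115] ⇒ [6, 27, 45, 75, 94, 105, 111, 115]
  GruI (CCGTCTA, off=1): no sites
  MvoVI CAAGGGGC/7: at [33] ⇒ [40]
  FykIV CTTAC/4: at [29, 50, 65, 77, 83] ⇒ [33, 54, 69, 81, 87]

Pooled cuts: [6, 10, 27, 33, 40, 45, 49, 54, 69, 75, 81, 87, 94, 98, 105, 111, 115]

Fragment lengths:
  [0,6): 6 bp
  [6,10): 4 bp
  [10,27): 17 bp
  [27,33): 6 bp
  [33,40): 7 bp
  [40,45): 5 bp
  [45,49): 4 bp
  [49,54): 5 bp
  [54,69): 15 bp
  [69,75): 6 bp
  [75,81): 6 bp
  [81,87): 6 bp
  [87,94): 7 bp
  [94,98): 4 bp
  [98,105): 7 bp
  [105,111): 6 bp
  [111,115): 4 bp
  [115,125): 10 bp

[4,4,4,4,5,5,6,6,6,6,6,6,7,7,7,10,15,17]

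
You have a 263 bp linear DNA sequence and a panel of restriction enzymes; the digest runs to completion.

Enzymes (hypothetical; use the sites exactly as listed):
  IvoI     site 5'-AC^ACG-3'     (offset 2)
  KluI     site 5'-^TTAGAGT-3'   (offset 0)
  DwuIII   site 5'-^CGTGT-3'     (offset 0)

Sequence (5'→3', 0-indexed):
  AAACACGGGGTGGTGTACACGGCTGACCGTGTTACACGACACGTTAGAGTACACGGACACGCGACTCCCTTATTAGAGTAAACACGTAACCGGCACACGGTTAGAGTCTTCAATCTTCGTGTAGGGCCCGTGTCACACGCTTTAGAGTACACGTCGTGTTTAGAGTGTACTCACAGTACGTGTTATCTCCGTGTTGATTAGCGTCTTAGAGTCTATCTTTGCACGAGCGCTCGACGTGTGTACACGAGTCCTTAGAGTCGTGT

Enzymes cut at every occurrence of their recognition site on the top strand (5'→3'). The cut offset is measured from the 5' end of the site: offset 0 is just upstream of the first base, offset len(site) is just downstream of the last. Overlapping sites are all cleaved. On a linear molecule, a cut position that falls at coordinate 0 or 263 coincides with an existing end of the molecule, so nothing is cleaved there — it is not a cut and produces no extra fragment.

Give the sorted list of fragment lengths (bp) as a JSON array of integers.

[3,4,4,4,5,5,5,5,6,7,8,8,8,9,9,9,9,11,11,11,13,14,14,16,17,19,29]

Scan for sites:
  IvoI ACACG/2: at [2, 16, 33, 38, 50, 56, 81, 94, 134, 148, 241] ⇒ [4, 18, 35, 40, 52, 58, 83, 96, 136, 150, 243]
  KluI TTAGAGT/0: at [43, 72, 100, 141, 159, 205, 251] ⇒ [43, 72, 100, 141, 159, 205, 251]
  DwuIII CGTGT/0: at [27, 117, 128, 154, 178, 189, 234, 258] ⇒ [27, 117, 128, 154, 178, 189, 234, 258]

Pooled cuts: [4, 18, 27, 35, 40, 43, 52, 58, 72, 83, 96, 100, 117, 128, 136, 141, 150, 154, 159, 178, 189, 205, 234, 243, 251, 258]

Fragment lengths:
  [0,4): 4 bp
  [4,18): 14 bp
  [18,27): 9 bp
  [27,35): 8 bp
  [35,40): 5 bp
  [40,43): 3 bp
  [43,52): 9 bp
  [52,58): 6 bp
  [58,72): 14 bp
  [72,83): 11 bp
  [83,96): 13 bp
  [96,100): 4 bp
  [100,117): 17 bp
  [117,128): 11 bp
  [128,136): 8 bp
  [136,141): 5 bp
  [141,150): 9 bp
  [150,154): 4 bp
  [154,159): 5 bp
  [159,178): 19 bp
  [178,189): 11 bp
  [189,205): 16 bp
  [205,234): 29 bp
  [234,243): 9 bp
  [243,251): 8 bp
  [251,258): 7 bp
  [258,263): 5 bp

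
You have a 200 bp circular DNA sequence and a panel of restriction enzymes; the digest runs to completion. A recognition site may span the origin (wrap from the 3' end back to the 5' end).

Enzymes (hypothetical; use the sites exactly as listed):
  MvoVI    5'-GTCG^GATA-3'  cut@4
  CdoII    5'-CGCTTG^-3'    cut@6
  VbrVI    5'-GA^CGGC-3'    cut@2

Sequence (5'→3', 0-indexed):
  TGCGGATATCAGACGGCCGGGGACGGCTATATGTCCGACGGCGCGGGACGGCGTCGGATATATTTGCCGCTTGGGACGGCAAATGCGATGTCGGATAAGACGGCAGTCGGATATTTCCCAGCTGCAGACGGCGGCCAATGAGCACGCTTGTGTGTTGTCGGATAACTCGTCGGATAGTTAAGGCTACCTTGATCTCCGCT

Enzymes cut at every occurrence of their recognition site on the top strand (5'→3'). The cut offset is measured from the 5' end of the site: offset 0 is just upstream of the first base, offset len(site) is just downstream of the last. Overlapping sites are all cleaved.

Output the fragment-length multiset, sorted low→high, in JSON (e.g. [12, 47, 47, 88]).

[3,7,8,9,10,10,10,11,12,15,17,17,19,22,30]

Scan for sites:
  MvoVI GTCGGATA/4: at [52, 89, 105, 156, 168] ⇒ [56, 93, 109, 160, 172]
  CdoII CGCTTG/6: at [67, 144, 196] ⇒ [2, 73, 150]
  VbrVI GACGGC/2: at [11, 21, 36, 46, 74, 98, 126] ⇒ [13, 23, 38, 48, 76, 100, 128]

Pooled cuts: [2, 13, 23, 38, 48, 56, 73, 76, 93, 100, 109, 128, 150, 160, 172]

Fragments:
  2→13: 11 bp
  13→23: 10 bp
  23→38: 15 bp
  38→48: 10 bp
  48→56: 8 bp
  56→73: 17 bp
  73→76: 3 bp
  76→93: 17 bp
  93→100: 7 bp
  100→109: 9 bp
  109→128: 19 bp
  128→150: 22 bp
  150→160: 10 bp
  160→172: 12 bp
  172→2 (wrap): 200-172+2 = 30 bp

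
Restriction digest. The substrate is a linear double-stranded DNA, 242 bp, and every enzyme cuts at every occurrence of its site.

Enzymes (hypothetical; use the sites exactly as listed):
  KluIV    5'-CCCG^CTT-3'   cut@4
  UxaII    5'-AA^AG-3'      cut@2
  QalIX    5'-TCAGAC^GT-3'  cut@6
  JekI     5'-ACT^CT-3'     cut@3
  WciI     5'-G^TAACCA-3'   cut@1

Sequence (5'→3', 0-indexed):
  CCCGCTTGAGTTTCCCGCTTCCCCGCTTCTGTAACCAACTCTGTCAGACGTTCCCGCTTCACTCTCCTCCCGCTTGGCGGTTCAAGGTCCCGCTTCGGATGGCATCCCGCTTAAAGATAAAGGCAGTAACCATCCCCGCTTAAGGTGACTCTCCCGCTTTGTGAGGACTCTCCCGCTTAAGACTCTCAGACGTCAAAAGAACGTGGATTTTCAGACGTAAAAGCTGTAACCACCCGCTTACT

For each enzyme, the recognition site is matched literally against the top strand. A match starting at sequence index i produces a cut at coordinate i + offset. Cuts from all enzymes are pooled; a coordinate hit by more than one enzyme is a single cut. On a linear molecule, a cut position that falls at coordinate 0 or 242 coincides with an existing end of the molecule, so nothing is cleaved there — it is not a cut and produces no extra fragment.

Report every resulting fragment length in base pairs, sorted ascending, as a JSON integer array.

[4,5,5,5,6,6,6,6,6,6,6,7,7,7,8,9,9,9,9,10,12,12,13,13,17,19,20]

Per-enzyme occurrences:
  KluIV CCCGCTT/4: at [0, 13, 21, 52, 68, 88, 105, 134, 152, 171, 232] ⇒ [4, 17, 25, 56, 72, 92, 109, 138, 156, 175, 236]
  UxaII AAAG/2: at [112, 118, 195, 219] ⇒ [114, 120, 197, 221]
  QalIX TCAGACGT/6: at [43, 185, 210] ⇒ [49, 191, 216]
  JekI ACTCT/3: at [37, 60, 147, 166, 181] ⇒ [40, 63, 150, 169, 184]
  WciI GTAACCA/1: at [30, 125, 225] ⇒ [31, 126, 226]

All cut coordinates (distinct, sorted): [4, 17, 25, 31, 40, 49, 56, 63, 72, 92, 109, 114, 120, 126, 138, 150, 156, 169, 175, 184, 191, 197, 216, 221, 226, 236]

Fragments:
  [0,4): 4 bp
  [4,17): 13 bp
  [17,25): 8 bp
  [25,31): 6 bp
  [31,40): 9 bp
  [40,49): 9 bp
  [49,56): 7 bp
  [56,63): 7 bp
  [63,72): 9 bp
  [72,92): 20 bp
  [92,109): 17 bp
  [109,114): 5 bp
  [114,120): 6 bp
  [120,126): 6 bp
  [126,138): 12 bp
  [138,150): 12 bp
  [150,156): 6 bp
  [156,169): 13 bp
  [169,175): 6 bp
  [175,184): 9 bp
  [184,191): 7 bp
  [191,197): 6 bp
  [197,216): 19 bp
  [216,221): 5 bp
  [221,226): 5 bp
  [226,236): 10 bp
  [236,242): 6 bp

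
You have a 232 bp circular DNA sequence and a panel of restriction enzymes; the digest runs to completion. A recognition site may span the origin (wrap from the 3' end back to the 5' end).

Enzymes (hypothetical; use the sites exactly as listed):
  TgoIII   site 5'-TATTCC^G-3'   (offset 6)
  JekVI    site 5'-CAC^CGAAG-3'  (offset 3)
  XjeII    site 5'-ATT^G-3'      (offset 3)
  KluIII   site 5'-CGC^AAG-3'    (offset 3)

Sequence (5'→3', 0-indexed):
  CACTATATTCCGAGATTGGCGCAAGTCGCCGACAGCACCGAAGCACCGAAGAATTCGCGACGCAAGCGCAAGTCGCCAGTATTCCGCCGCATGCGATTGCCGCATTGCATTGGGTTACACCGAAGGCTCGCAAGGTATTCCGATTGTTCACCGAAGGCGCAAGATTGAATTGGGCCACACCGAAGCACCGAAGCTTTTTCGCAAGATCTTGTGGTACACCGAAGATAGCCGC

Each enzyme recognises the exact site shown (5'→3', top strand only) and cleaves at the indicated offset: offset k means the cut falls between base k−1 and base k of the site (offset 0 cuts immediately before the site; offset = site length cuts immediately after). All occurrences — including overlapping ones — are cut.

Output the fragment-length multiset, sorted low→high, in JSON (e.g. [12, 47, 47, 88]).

Site scan:
  TgoIII (TATTCCG, off=6): starts [5, 79, 135] → cuts [11, 85, 141]
  JekVI (CACCGAAG, off=3): starts [35, 43, 117, 148, 177, 185, 216] → cuts [38, 46, 120, 151, 180, 188, 219]
  XjeII (ATTG, off=3): starts [14, 95, 103, 108, 142, 163, 168] → cuts [17, 98, 106, 111, 145, 166, 171]
  KluIII (CGCAAG, off=3): starts [19, 60, 66, 128, 157, 199] → cuts [22, 63, 69, 131, 160, 202]

All cut coordinates (distinct, sorted): [11, 17, 22, 38, 46, 63, 69, 85, 98, 106, 111, 120, 131, 141, 145, 151, 160, 166, 171, 180, 188, 202, 219]

Fragment lengths:
  11→17: 6 bp
  17→22: 5 bp
  22→38: 16 bp
  38→46: 8 bp
  46→63: 17 bp
  63→69: 6 bp
  69→85: 16 bp
  85→98: 13 bp
  98→106: 8 bp
  106→111: 5 bp
  111→120: 9 bp
  120→131: 11 bp
  131→141: 10 bp
  141→145: 4 bp
  145→151: 6 bp
  151→160: 9 bp
  160→166: 6 bp
  166→171: 5 bp
  171→180: 9 bp
  180→188: 8 bp
  188→202: 14 bp
  202→219: 17 bp
  219→11 (wrap): 232-219+11 = 24 bp

[4,5,5,5,6,6,6,6,8,8,8,9,9,9,10,11,13,14,16,16,17,17,24]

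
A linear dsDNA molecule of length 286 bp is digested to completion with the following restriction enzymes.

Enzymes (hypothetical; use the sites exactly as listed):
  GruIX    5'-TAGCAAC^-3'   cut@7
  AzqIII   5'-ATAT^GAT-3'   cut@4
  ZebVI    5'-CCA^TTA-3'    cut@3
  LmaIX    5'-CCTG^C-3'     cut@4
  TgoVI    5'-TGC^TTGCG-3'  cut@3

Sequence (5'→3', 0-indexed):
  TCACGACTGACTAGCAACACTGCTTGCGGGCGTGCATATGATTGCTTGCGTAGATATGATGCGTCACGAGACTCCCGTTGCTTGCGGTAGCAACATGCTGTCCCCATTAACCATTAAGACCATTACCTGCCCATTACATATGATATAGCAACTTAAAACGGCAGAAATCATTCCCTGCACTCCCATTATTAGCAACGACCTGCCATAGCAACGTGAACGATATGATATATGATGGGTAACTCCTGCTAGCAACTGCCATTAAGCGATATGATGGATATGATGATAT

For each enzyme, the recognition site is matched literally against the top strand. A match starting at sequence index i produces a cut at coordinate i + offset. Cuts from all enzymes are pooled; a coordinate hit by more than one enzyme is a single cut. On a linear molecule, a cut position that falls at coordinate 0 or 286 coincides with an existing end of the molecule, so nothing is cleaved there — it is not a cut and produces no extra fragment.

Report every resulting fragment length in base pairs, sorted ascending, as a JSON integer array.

Site scan:
  GruIX (TAGCAAC, off=7): starts [11, 87, 145, 189, 205, 246] → cuts [18, 94, 152, 196, 212, 253]
  AzqIII (ATATGAT, off=4): starts [35, 53, 137, 219, 226, 265, 274] → cuts [39, 57, 141, 223, 230, 269, 278]
  ZebVI (CCATTA, off=3): starts [103, 110, 119, 130, 182, 255] → cuts [106, 113, 122, 133, 185, 258]
  LmaIX (CCTGC, off=4): starts [125, 173, 198, 241] → cuts [129, 177, 202, 245]
  TgoVI (TGCTTGCG, off=3): starts [20, 42, 78] → cuts [23, 45, 81]

All cut coordinates (distinct, sorted): [18, 23, 39, 45, 57, 81, 94, 106, 113, 122, 129, 133, 141, 152, 177, 185, 196, 202, 212, 223, 230, 245, 253, 258, 269, 278]

Fragment lengths:
  [0,18): 18 bp
  [18,23): 5 bp
  [23,39): 16 bp
  [39,45): 6 bp
  [45,57): 12 bp
  [57,81): 24 bp
  [81,94): 13 bp
  [94,106): 12 bp
  [106,113): 7 bp
  [113,122): 9 bp
  [122,129): 7 bp
  [129,133): 4 bp
  [133,141): 8 bp
  [141,152): 11 bp
  [152,177): 25 bp
  [177,185): 8 bp
  [185,196): 11 bp
  [196,202): 6 bp
  [202,212): 10 bp
  [212,223): 11 bp
  [223,230): 7 bp
  [230,245): 15 bp
  [245,253): 8 bp
  [253,258): 5 bp
  [258,269): 11 bp
  [269,278): 9 bp
  [278,286): 8 bp

[4,5,5,6,6,7,7,7,8,8,8,8,9,9,10,11,11,11,11,12,12,13,15,16,18,24,25]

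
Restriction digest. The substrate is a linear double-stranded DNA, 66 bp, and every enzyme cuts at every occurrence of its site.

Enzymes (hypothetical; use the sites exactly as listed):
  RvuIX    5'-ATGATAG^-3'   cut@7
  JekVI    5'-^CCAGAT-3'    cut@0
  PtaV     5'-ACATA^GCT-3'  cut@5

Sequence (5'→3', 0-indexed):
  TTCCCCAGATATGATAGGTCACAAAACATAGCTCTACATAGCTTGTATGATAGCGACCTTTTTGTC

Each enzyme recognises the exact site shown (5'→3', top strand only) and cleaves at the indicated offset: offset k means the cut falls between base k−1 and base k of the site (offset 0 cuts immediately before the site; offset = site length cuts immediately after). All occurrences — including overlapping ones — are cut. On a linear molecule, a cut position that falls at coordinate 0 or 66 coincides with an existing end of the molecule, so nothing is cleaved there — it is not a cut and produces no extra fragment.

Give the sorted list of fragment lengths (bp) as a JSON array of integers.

Site scan:
  RvuIX ATGATAG/7: at [10, 46] ⇒ [17, 53]
  JekVI CCAGAT/0: at [4] ⇒ [4]
  PtaV ACATAGCT/5: at [25, 35] ⇒ [30, 40]

Pooled cuts: [4, 17, 30, 40, 53]

Fragments:
  [0,4): 4 bp
  [4,17): 13 bp
  [17,30): 13 bp
  [30,40): 10 bp
  [40,53): 13 bp
  [53,66): 13 bp

[4,10,13,13,13,13]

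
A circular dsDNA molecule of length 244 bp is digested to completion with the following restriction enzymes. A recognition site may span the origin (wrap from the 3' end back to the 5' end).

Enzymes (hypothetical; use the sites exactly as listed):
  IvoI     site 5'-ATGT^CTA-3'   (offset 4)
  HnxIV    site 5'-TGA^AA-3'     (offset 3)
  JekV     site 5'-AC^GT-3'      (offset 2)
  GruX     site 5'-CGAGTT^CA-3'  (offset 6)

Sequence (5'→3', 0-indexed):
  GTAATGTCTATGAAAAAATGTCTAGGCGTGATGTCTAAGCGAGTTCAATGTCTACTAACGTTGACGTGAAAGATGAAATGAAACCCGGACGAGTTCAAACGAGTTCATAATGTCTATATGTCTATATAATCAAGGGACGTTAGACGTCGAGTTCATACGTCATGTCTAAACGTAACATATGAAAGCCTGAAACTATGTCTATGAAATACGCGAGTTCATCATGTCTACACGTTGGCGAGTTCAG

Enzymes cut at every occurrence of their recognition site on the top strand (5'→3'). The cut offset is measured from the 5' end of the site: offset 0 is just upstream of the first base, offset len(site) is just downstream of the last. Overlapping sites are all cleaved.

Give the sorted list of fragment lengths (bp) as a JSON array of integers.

Scan for sites:
  IvoI ATGTCTA/4: at [3, 17, 30, 47, 109, 117, 161, 194, 220] ⇒ [7, 21, 34, 51, 113, 121, 165, 198, 224]
  HnxIV TGAAA/3: at [10, 66, 73, 78, 179, 187, 201] ⇒ [13, 69, 76, 81, 182, 190, 204]
  JekV ACGT/2: at [57, 63, 136, 143, 156, 169, 228] ⇒ [59, 65, 138, 145, 158, 171, 230]
  GruX CGAGTTCA/6: at [39, 89, 99, 147, 210, 235] ⇒ [45, 95, 105, 153, 216, 241]

Pooled cuts: [7, 13, 21, 34, 45, 51, 59, 65, 69, 76, 81, 95, 105, 113, 121, 138, 145, 153, 158, 165, 171, 182, 190, 198, 204, 216, 224, 230, 241]

Fragments:
  7→13: 6 bp
  13→21: 8 bp
  21→34: 13 bp
  34→45: 11 bp
  45→51: 6 bp
  51→59: 8 bp
  59→65: 6 bp
  65→69: 4 bp
  69→76: 7 bp
  76→81: 5 bp
  81→95: 14 bp
  95→105: 10 bp
  105→113: 8 bp
  113→121: 8 bp
  121→138: 17 bp
  138→145: 7 bp
  145→153: 8 bp
  153→158: 5 bp
  158→165: 7 bp
  165→171: 6 bp
  171→182: 11 bp
  182→190: 8 bp
  190→198: 8 bp
  198→204: 6 bp
  204→216: 12 bp
  216→224: 8 bp
  224→230: 6 bp
  230→241: 11 bp
  241→7 (wrap): 244-241+7 = 10 bp

[4,5,5,6,6,6,6,6,6,7,7,7,8,8,8,8,8,8,8,8,10,10,11,11,11,12,13,14,17]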